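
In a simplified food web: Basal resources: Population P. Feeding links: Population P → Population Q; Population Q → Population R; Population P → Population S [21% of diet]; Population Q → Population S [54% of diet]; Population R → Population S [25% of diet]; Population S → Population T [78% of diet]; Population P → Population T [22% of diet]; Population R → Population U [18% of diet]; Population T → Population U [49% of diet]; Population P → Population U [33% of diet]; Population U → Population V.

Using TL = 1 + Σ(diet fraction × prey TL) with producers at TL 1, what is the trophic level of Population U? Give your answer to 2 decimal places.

Population Q: 1 + 1 = 2
Population R: 1 + 2 = 3
Population S: 1 + (0.21×1 + 0.54×2 + 0.25×3) = 3.04
Population T: 1 + (0.78×3.04 + 0.22×1) = 3.5912
Population U: 1 + (0.18×3 + 0.49×3.5912 + 0.33×1) = 3.629688
Population V: 1 + 3.629688 = 4.629688

3.63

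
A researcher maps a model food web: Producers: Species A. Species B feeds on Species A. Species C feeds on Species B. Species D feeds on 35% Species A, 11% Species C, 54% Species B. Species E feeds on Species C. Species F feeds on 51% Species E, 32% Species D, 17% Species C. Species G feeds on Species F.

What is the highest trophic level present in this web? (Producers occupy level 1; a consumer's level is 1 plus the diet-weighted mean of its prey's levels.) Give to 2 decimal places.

5.43

Species B: 1 + 1 = 2
Species C: 1 + 2 = 3
Species D: 1 + (0.35×1 + 0.11×3 + 0.54×2) = 2.76
Species E: 1 + 3 = 4
Species F: 1 + (0.51×4 + 0.32×2.76 + 0.17×3) = 4.4332
Species G: 1 + 4.4332 = 5.4332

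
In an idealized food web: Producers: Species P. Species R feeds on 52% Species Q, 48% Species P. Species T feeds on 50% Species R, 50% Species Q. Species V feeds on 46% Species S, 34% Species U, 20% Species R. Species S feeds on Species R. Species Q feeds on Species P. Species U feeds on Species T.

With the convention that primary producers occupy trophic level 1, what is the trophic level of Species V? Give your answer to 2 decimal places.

Species Q: 1 + 1 = 2
Species R: 1 + (0.52×2 + 0.48×1) = 2.52
Species S: 1 + 2.52 = 3.52
Species T: 1 + (0.5×2.52 + 0.5×2) = 3.26
Species U: 1 + 3.26 = 4.26
Species V: 1 + (0.46×3.52 + 0.34×4.26 + 0.2×2.52) = 4.5716

4.57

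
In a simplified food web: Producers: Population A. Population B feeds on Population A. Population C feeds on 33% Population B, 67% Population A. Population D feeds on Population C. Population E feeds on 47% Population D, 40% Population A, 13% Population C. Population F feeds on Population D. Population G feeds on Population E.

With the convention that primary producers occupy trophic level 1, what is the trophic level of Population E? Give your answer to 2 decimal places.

3.27

Population B: 1 + 1 = 2
Population C: 1 + (0.33×2 + 0.67×1) = 2.33
Population D: 1 + 2.33 = 3.33
Population E: 1 + (0.47×3.33 + 0.4×1 + 0.13×2.33) = 3.268
Population F: 1 + 3.33 = 4.33
Population G: 1 + 3.268 = 4.268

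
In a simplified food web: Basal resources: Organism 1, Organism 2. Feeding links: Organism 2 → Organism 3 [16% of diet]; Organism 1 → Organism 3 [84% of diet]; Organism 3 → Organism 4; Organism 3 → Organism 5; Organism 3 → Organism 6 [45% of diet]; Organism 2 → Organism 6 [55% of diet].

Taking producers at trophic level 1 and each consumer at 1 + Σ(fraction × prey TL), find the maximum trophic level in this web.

Organism 3: 1 + (0.16×1 + 0.84×1) = 2
Organism 4: 1 + 2 = 3
Organism 5: 1 + 2 = 3
Organism 6: 1 + (0.45×2 + 0.55×1) = 2.45

3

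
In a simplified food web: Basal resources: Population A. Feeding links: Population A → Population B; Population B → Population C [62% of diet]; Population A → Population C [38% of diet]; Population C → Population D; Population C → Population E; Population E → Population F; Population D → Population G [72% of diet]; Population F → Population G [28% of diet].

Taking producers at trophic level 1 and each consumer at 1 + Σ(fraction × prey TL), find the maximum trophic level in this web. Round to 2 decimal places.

Population B: 1 + 1 = 2
Population C: 1 + (0.62×2 + 0.38×1) = 2.62
Population D: 1 + 2.62 = 3.62
Population E: 1 + 2.62 = 3.62
Population F: 1 + 3.62 = 4.62
Population G: 1 + (0.72×3.62 + 0.28×4.62) = 4.9

4.90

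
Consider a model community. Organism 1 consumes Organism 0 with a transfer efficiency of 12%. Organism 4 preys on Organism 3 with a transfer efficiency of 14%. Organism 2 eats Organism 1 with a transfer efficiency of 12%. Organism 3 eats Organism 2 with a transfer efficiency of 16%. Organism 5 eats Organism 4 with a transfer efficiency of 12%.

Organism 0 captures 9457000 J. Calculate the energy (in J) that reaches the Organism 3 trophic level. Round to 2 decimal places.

21788.93 J

Organism 1: 9457000 × 0.12 = 1134840 J
Organism 2: 1134840 × 0.12 = 136180.8 J
Organism 3: 136180.8 × 0.16 = 21788.928 J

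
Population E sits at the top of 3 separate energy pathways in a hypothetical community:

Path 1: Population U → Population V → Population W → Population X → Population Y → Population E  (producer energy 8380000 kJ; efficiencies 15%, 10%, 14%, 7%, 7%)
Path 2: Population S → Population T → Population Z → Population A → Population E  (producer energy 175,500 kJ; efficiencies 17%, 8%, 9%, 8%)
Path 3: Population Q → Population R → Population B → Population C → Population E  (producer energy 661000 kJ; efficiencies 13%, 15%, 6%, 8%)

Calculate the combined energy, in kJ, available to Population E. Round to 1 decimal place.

165.3 kJ

Path 1: 8380000 × 0.15 × 0.1 × 0.14 × 0.07 × 0.07 = 86.2302 kJ
Path 2: 175500 × 0.17 × 0.08 × 0.09 × 0.08 = 17.18496 kJ
Path 3: 661000 × 0.13 × 0.15 × 0.06 × 0.08 = 61.8696 kJ
Total at Population E: 86.2302 + 17.18496 + 61.8696 = 165.28476 kJ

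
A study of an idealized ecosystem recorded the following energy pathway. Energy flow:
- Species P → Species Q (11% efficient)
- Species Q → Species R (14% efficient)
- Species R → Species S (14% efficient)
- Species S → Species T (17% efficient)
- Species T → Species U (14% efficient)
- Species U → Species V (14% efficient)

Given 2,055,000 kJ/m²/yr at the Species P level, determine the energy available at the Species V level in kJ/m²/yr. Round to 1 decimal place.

Species Q: 2055000 × 0.11 = 226050 kJ/m²/yr
Species R: 226050 × 0.14 = 31647 kJ/m²/yr
Species S: 31647 × 0.14 = 4430.58 kJ/m²/yr
Species T: 4430.58 × 0.17 = 753.1986 kJ/m²/yr
Species U: 753.1986 × 0.14 = 105.447804 kJ/m²/yr
Species V: 105.447804 × 0.14 = 14.76269256 kJ/m²/yr

14.8 kJ/m²/yr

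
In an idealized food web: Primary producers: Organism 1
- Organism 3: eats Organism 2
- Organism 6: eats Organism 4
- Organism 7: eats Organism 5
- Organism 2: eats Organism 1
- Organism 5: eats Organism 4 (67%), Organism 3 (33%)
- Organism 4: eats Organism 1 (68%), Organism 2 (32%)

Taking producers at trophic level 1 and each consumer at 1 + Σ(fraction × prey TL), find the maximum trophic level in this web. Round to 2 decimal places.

Organism 2: 1 + 1 = 2
Organism 3: 1 + 2 = 3
Organism 4: 1 + (0.68×1 + 0.32×2) = 2.32
Organism 5: 1 + (0.67×2.32 + 0.33×3) = 3.5444
Organism 6: 1 + 2.32 = 3.32
Organism 7: 1 + 3.5444 = 4.5444

4.54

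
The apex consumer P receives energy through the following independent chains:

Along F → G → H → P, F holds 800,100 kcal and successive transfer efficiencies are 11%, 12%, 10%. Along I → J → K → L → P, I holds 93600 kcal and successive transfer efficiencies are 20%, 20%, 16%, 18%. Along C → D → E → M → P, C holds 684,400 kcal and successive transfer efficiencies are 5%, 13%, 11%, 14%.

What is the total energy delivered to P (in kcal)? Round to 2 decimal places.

Via F: 800100 × 0.11 × 0.12 × 0.1 = 1056.132 kcal
Via I: 93600 × 0.2 × 0.2 × 0.16 × 0.18 = 107.8272 kcal
Via C: 684400 × 0.05 × 0.13 × 0.11 × 0.14 = 68.50844 kcal
Total at P: 1056.132 + 107.8272 + 68.50844 = 1232.46764 kcal

1232.47 kcal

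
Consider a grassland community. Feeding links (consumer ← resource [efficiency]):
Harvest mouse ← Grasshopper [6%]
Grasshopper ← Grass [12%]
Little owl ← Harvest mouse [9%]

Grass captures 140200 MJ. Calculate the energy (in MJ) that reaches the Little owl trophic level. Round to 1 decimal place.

90.8 MJ

Grasshopper: 140200 × 0.12 = 16824 MJ
Harvest mouse: 16824 × 0.06 = 1009.44 MJ
Little owl: 1009.44 × 0.09 = 90.8496 MJ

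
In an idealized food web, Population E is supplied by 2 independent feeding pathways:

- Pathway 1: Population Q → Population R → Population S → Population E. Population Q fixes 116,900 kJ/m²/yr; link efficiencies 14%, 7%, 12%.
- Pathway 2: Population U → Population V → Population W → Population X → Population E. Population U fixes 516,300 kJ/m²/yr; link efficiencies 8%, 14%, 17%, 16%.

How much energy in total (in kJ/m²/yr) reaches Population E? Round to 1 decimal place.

Pathway 1: 116900 × 0.14 × 0.07 × 0.12 = 137.4744 kJ/m²/yr
Pathway 2: 516300 × 0.08 × 0.14 × 0.17 × 0.16 = 157.285632 kJ/m²/yr
Total at Population E: 137.4744 + 157.285632 = 294.760032 kJ/m²/yr

294.8 kJ/m²/yr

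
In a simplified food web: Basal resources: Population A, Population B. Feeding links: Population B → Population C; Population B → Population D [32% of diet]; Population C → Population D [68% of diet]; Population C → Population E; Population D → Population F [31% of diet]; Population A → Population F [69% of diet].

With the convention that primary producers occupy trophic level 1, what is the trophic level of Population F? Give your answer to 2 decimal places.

Population C: 1 + 1 = 2
Population D: 1 + (0.32×1 + 0.68×2) = 2.68
Population E: 1 + 2 = 3
Population F: 1 + (0.31×2.68 + 0.69×1) = 2.5208

2.52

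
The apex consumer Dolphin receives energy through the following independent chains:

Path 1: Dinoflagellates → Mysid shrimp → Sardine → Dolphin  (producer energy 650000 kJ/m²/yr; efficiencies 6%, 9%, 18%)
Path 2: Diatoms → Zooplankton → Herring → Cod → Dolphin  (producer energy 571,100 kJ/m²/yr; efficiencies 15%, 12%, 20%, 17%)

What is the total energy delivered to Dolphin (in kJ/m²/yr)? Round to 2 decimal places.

981.31 kJ/m²/yr

Path 1: 650000 × 0.06 × 0.09 × 0.18 = 631.8 kJ/m²/yr
Path 2: 571100 × 0.15 × 0.12 × 0.2 × 0.17 = 349.5132 kJ/m²/yr
Total at Dolphin: 631.8 + 349.5132 = 981.3132 kJ/m²/yr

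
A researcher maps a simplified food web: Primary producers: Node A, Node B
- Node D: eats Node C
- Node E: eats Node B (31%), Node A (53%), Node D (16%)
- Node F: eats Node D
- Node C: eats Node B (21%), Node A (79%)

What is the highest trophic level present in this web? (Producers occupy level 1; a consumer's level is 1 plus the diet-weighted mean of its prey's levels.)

Node C: 1 + (0.21×1 + 0.79×1) = 2
Node D: 1 + 2 = 3
Node E: 1 + (0.31×1 + 0.53×1 + 0.16×3) = 2.32
Node F: 1 + 3 = 4

4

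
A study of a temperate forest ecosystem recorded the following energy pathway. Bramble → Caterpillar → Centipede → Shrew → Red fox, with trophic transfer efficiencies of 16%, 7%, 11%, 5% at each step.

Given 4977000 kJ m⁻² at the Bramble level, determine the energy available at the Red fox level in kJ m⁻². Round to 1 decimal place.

Caterpillar: 4977000 × 0.16 = 796320 kJ m⁻²
Centipede: 796320 × 0.07 = 55742.4 kJ m⁻²
Shrew: 55742.4 × 0.11 = 6131.664 kJ m⁻²
Red fox: 6131.664 × 0.05 = 306.5832 kJ m⁻²

306.6 kJ m⁻²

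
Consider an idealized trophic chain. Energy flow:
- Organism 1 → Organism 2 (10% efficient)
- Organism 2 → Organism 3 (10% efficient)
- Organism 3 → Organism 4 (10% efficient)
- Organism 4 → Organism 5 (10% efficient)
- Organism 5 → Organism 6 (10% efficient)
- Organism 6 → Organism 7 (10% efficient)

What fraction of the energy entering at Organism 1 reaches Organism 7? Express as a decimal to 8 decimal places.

0.00000100

Product of link efficiencies: 0.1 × 0.1 × 0.1 × 0.1 × 0.1 × 0.1 = 0.000001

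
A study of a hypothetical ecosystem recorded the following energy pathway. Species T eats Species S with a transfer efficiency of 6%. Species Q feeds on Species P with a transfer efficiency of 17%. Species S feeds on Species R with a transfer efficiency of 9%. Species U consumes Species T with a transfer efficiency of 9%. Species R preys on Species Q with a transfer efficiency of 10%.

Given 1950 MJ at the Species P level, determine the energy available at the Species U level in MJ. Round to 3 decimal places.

Species Q: 1950 × 0.17 = 331.5 MJ
Species R: 331.5 × 0.1 = 33.15 MJ
Species S: 33.15 × 0.09 = 2.9835 MJ
Species T: 2.9835 × 0.06 = 0.17901 MJ
Species U: 0.17901 × 0.09 = 0.0161109 MJ

0.016 MJ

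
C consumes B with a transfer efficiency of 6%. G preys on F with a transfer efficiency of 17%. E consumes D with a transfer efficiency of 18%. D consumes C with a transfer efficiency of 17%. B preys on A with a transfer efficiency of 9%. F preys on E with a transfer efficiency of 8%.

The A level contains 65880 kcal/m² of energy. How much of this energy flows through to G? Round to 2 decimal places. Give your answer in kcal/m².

B: 65880 × 0.09 = 5929.2 kcal/m²
C: 5929.2 × 0.06 = 355.752 kcal/m²
D: 355.752 × 0.17 = 60.47784 kcal/m²
E: 60.47784 × 0.18 = 10.8860112 kcal/m²
F: 10.8860112 × 0.08 = 0.870880896 kcal/m²
G: 0.870880896 × 0.17 = 0.14804975232 kcal/m²

0.15 kcal/m²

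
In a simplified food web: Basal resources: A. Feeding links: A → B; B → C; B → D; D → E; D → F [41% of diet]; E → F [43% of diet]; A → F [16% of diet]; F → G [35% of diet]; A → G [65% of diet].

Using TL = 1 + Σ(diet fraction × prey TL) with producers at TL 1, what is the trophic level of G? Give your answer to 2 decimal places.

3.09

B: 1 + 1 = 2
C: 1 + 2 = 3
D: 1 + 2 = 3
E: 1 + 3 = 4
F: 1 + (0.41×3 + 0.43×4 + 0.16×1) = 4.11
G: 1 + (0.35×4.11 + 0.65×1) = 3.0885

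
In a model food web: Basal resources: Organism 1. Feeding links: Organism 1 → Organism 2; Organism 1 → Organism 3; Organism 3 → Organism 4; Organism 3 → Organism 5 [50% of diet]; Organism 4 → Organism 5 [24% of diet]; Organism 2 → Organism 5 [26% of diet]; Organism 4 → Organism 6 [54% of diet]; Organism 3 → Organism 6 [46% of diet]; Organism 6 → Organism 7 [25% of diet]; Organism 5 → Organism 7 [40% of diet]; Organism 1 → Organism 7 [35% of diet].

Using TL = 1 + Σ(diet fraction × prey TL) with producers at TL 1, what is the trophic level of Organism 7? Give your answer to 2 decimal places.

Organism 2: 1 + 1 = 2
Organism 3: 1 + 1 = 2
Organism 4: 1 + 2 = 3
Organism 5: 1 + (0.5×2 + 0.24×3 + 0.26×2) = 3.24
Organism 6: 1 + (0.54×3 + 0.46×2) = 3.54
Organism 7: 1 + (0.25×3.54 + 0.4×3.24 + 0.35×1) = 3.531

3.53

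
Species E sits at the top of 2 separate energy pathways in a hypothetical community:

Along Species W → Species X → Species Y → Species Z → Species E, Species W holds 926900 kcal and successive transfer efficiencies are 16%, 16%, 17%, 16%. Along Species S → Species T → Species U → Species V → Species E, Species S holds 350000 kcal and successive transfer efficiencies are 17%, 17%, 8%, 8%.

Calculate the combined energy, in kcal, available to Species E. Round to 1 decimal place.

Via Species W: 926900 × 0.16 × 0.16 × 0.17 × 0.16 = 645.419008 kcal
Via Species S: 350000 × 0.17 × 0.17 × 0.08 × 0.08 = 64.736 kcal
Total at Species E: 645.419008 + 64.736 = 710.155008 kcal

710.2 kcal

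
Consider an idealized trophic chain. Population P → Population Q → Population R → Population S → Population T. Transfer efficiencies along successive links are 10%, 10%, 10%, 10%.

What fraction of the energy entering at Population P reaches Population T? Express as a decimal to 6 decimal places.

Product of link efficiencies: 0.1 × 0.1 × 0.1 × 0.1 = 0.0001

0.000100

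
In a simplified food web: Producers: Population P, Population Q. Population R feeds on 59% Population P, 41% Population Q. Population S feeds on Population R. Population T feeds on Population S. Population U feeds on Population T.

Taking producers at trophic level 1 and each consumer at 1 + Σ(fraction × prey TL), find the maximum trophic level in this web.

Population R: 1 + (0.59×1 + 0.41×1) = 2
Population S: 1 + 2 = 3
Population T: 1 + 3 = 4
Population U: 1 + 4 = 5

5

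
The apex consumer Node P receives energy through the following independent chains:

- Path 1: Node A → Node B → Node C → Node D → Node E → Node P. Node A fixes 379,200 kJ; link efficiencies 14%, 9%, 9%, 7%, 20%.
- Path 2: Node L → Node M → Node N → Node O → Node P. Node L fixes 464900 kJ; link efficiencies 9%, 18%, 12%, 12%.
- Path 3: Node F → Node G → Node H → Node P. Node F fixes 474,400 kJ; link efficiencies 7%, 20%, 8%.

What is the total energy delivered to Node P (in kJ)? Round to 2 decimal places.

Path 1: 379200 × 0.14 × 0.09 × 0.09 × 0.07 × 0.2 = 6.0201792 kJ
Path 2: 464900 × 0.09 × 0.18 × 0.12 × 0.12 = 108.451872 kJ
Path 3: 474400 × 0.07 × 0.2 × 0.08 = 531.328 kJ
Total at Node P: 6.0201792 + 108.451872 + 531.328 = 645.8000512 kJ

645.80 kJ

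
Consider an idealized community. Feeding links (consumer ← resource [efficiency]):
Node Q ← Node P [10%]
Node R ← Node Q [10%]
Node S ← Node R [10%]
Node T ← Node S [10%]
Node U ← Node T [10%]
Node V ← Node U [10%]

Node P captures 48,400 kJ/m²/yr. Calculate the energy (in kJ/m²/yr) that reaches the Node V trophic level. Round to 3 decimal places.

Node Q: 48400 × 0.1 = 4840 kJ/m²/yr
Node R: 4840 × 0.1 = 484 kJ/m²/yr
Node S: 484 × 0.1 = 48.4 kJ/m²/yr
Node T: 48.4 × 0.1 = 4.84 kJ/m²/yr
Node U: 4.84 × 0.1 = 0.484 kJ/m²/yr
Node V: 0.484 × 0.1 = 0.0484 kJ/m²/yr

0.048 kJ/m²/yr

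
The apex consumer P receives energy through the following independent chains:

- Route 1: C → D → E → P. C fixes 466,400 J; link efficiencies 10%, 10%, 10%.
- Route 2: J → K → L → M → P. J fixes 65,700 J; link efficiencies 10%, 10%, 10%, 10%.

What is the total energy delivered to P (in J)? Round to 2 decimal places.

Route 1: 466400 × 0.1 × 0.1 × 0.1 = 466.4 J
Route 2: 65700 × 0.1 × 0.1 × 0.1 × 0.1 = 6.57 J
Total at P: 466.4 + 6.57 = 472.97 J

472.97 J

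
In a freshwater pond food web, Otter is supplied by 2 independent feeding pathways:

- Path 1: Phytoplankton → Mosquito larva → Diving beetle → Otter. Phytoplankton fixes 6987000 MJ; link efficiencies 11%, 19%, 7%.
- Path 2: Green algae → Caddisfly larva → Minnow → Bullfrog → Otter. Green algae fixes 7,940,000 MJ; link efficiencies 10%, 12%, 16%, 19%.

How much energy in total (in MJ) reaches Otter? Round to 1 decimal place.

13118.5 MJ

Path 1: 6987000 × 0.11 × 0.19 × 0.07 = 10221.981 MJ
Path 2: 7940000 × 0.1 × 0.12 × 0.16 × 0.19 = 2896.512 MJ
Total at Otter: 10221.981 + 2896.512 = 13118.493 MJ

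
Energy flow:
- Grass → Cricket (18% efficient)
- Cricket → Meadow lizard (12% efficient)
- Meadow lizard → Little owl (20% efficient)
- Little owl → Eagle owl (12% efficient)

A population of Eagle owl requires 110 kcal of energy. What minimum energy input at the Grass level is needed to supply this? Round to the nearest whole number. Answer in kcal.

Cumulative transfer efficiency: 0.18 × 0.12 × 0.2 × 0.12 = 0.0005184
Grass energy = 110 / 0.0005184 = 212191 kcal

212191 kcal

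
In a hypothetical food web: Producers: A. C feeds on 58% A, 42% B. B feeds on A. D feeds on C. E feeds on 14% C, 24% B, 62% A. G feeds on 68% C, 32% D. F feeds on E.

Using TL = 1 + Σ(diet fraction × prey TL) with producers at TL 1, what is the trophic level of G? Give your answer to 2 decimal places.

B: 1 + 1 = 2
C: 1 + (0.58×1 + 0.42×2) = 2.42
D: 1 + 2.42 = 3.42
E: 1 + (0.14×2.42 + 0.24×2 + 0.62×1) = 2.4388
F: 1 + 2.4388 = 3.4388
G: 1 + (0.68×2.42 + 0.32×3.42) = 3.74

3.74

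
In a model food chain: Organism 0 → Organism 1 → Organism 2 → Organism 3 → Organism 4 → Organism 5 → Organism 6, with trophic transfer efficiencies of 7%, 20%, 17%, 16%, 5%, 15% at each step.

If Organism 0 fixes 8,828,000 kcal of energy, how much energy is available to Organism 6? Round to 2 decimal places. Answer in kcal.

25.21 kcal

Organism 1: 8828000 × 0.07 = 617960 kcal
Organism 2: 617960 × 0.2 = 123592 kcal
Organism 3: 123592 × 0.17 = 21010.64 kcal
Organism 4: 21010.64 × 0.16 = 3361.7024 kcal
Organism 5: 3361.7024 × 0.05 = 168.08512 kcal
Organism 6: 168.08512 × 0.15 = 25.212768 kcal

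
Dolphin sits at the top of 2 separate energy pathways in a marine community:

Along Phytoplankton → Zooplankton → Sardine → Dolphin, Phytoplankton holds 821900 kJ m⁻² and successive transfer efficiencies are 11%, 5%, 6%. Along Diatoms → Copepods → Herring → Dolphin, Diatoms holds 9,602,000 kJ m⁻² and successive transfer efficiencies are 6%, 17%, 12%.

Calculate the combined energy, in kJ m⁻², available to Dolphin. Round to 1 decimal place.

12024.1 kJ m⁻²

Via Phytoplankton: 821900 × 0.11 × 0.05 × 0.06 = 271.227 kJ m⁻²
Via Diatoms: 9602000 × 0.06 × 0.17 × 0.12 = 11752.848 kJ m⁻²
Total at Dolphin: 271.227 + 11752.848 = 12024.075 kJ m⁻²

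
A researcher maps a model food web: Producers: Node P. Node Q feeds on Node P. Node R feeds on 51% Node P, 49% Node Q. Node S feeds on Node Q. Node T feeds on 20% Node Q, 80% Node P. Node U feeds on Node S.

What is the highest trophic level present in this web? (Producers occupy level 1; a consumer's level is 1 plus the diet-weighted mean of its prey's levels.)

Node Q: 1 + 1 = 2
Node R: 1 + (0.51×1 + 0.49×2) = 2.49
Node S: 1 + 2 = 3
Node T: 1 + (0.2×2 + 0.8×1) = 2.2
Node U: 1 + 3 = 4

4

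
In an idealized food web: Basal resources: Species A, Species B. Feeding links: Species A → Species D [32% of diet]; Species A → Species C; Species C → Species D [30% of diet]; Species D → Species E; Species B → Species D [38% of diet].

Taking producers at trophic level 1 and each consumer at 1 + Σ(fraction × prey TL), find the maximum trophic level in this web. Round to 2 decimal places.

3.30

Species C: 1 + 1 = 2
Species D: 1 + (0.3×2 + 0.32×1 + 0.38×1) = 2.3
Species E: 1 + 2.3 = 3.3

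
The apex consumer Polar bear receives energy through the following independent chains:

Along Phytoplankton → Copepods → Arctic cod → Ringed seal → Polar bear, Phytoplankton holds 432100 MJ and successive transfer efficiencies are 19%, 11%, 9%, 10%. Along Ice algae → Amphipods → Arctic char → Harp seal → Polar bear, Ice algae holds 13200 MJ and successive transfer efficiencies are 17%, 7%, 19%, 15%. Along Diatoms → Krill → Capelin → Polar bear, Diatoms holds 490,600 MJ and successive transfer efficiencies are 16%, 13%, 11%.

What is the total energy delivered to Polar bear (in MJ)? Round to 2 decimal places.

Via Phytoplankton: 432100 × 0.19 × 0.11 × 0.09 × 0.1 = 81.27801 MJ
Via Ice algae: 13200 × 0.17 × 0.07 × 0.19 × 0.15 = 4.47678 MJ
Via Diatoms: 490600 × 0.16 × 0.13 × 0.11 = 1122.4928 MJ
Total at Polar bear: 81.27801 + 4.47678 + 1122.4928 = 1208.24759 MJ

1208.25 MJ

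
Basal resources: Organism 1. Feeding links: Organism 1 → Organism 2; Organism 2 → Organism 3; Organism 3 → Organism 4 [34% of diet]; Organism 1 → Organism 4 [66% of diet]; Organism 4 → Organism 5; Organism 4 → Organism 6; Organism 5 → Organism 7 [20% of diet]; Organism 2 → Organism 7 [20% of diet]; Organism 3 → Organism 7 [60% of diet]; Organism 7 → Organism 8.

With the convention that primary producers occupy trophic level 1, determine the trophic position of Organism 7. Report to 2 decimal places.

Organism 2: 1 + 1 = 2
Organism 3: 1 + 2 = 3
Organism 4: 1 + (0.34×3 + 0.66×1) = 2.68
Organism 5: 1 + 2.68 = 3.68
Organism 6: 1 + 2.68 = 3.68
Organism 7: 1 + (0.2×3.68 + 0.2×2 + 0.6×3) = 3.936
Organism 8: 1 + 3.936 = 4.936

3.94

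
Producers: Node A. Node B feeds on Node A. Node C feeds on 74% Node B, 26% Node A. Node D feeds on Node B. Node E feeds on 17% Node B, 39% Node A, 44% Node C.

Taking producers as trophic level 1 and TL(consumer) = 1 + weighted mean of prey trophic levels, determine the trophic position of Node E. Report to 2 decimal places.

Node B: 1 + 1 = 2
Node C: 1 + (0.74×2 + 0.26×1) = 2.74
Node D: 1 + 2 = 3
Node E: 1 + (0.17×2 + 0.39×1 + 0.44×2.74) = 2.9356

2.94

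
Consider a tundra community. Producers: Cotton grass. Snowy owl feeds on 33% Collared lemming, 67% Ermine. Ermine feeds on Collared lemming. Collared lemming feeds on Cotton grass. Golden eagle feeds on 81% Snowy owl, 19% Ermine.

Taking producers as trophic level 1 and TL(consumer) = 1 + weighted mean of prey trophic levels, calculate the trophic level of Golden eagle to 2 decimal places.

4.54

Collared lemming: 1 + 1 = 2
Ermine: 1 + 2 = 3
Snowy owl: 1 + (0.33×2 + 0.67×3) = 3.67
Golden eagle: 1 + (0.81×3.67 + 0.19×3) = 4.5427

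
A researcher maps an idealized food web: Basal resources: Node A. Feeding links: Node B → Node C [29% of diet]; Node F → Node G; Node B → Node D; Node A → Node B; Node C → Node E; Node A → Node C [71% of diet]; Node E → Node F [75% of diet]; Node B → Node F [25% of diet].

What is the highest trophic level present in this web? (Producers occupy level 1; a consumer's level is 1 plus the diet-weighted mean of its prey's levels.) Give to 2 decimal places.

Node B: 1 + 1 = 2
Node C: 1 + (0.29×2 + 0.71×1) = 2.29
Node D: 1 + 2 = 3
Node E: 1 + 2.29 = 3.29
Node F: 1 + (0.75×3.29 + 0.25×2) = 3.9675
Node G: 1 + 3.9675 = 4.9675

4.97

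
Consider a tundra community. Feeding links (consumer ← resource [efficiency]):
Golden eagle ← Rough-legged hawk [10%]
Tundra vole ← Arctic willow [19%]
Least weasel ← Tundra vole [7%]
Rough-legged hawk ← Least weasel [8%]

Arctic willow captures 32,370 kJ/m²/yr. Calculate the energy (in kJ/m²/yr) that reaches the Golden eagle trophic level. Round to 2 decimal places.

Tundra vole: 32370 × 0.19 = 6150.3 kJ/m²/yr
Least weasel: 6150.3 × 0.07 = 430.521 kJ/m²/yr
Rough-legged hawk: 430.521 × 0.08 = 34.44168 kJ/m²/yr
Golden eagle: 34.44168 × 0.1 = 3.444168 kJ/m²/yr

3.44 kJ/m²/yr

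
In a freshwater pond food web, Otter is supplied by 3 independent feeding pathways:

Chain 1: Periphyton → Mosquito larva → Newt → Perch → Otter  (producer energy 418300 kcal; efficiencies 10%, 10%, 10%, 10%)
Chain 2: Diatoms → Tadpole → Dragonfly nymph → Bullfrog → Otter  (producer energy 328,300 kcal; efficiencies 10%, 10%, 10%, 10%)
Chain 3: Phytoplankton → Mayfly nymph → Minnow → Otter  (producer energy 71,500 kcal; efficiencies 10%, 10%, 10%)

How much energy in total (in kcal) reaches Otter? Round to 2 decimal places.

146.16 kcal

Chain 1: 418300 × 0.1 × 0.1 × 0.1 × 0.1 = 41.83 kcal
Chain 2: 328300 × 0.1 × 0.1 × 0.1 × 0.1 = 32.83 kcal
Chain 3: 71500 × 0.1 × 0.1 × 0.1 = 71.5 kcal
Total at Otter: 41.83 + 32.83 + 71.5 = 146.16 kcal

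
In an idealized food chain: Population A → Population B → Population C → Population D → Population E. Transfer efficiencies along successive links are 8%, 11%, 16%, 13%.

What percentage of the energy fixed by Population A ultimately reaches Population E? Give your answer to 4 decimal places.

Product of link efficiencies: 0.08 × 0.11 × 0.16 × 0.13 = 0.00018304
As a percentage: 0.00018304 × 100 = 0.0183%

0.0183%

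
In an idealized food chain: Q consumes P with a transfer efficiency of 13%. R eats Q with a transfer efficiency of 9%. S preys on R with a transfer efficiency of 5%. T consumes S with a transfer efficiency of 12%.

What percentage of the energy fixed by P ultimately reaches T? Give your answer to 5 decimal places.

Product of link efficiencies: 0.13 × 0.09 × 0.05 × 0.12 = 0.0000702
As a percentage: 0.0000702 × 100 = 0.00702%

0.00702%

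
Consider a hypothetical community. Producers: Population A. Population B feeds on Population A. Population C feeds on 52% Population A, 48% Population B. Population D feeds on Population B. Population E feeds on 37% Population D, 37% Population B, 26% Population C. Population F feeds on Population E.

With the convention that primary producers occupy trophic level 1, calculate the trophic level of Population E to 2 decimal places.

Population B: 1 + 1 = 2
Population C: 1 + (0.52×1 + 0.48×2) = 2.48
Population D: 1 + 2 = 3
Population E: 1 + (0.37×3 + 0.37×2 + 0.26×2.48) = 3.4948
Population F: 1 + 3.4948 = 4.4948

3.49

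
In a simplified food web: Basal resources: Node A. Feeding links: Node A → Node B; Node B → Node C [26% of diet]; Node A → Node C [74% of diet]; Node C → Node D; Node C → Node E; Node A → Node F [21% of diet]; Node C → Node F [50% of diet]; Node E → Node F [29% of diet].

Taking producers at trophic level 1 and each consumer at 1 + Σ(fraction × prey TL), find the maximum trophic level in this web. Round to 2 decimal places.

Node B: 1 + 1 = 2
Node C: 1 + (0.26×2 + 0.74×1) = 2.26
Node D: 1 + 2.26 = 3.26
Node E: 1 + 2.26 = 3.26
Node F: 1 + (0.21×1 + 0.5×2.26 + 0.29×3.26) = 3.2854

3.29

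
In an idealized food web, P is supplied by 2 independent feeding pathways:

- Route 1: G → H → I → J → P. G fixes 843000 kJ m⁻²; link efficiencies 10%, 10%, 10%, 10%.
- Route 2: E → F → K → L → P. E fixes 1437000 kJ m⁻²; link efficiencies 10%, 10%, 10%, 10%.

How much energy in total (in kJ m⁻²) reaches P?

Route 1: 843000 × 0.1 × 0.1 × 0.1 × 0.1 = 84.3 kJ m⁻²
Route 2: 1437000 × 0.1 × 0.1 × 0.1 × 0.1 = 143.7 kJ m⁻²
Total at P: 84.3 + 143.7 = 228 kJ m⁻²

228 kJ m⁻²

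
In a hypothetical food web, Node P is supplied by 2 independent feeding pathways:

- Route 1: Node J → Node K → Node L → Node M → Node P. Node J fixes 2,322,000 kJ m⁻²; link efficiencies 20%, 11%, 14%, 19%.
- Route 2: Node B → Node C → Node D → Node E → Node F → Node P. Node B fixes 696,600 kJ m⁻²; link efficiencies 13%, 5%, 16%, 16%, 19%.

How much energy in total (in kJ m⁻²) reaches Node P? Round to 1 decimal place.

Route 1: 2322000 × 0.2 × 0.11 × 0.14 × 0.19 = 1358.8344 kJ m⁻²
Route 2: 696600 × 0.13 × 0.05 × 0.16 × 0.16 × 0.19 = 22.0237056 kJ m⁻²
Total at Node P: 1358.8344 + 22.0237056 = 1380.8581056 kJ m⁻²

1380.9 kJ m⁻²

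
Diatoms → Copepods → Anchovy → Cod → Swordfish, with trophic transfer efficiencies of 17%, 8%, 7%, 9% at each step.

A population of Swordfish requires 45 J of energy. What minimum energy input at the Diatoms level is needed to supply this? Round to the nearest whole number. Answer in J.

525210 J

Cumulative transfer efficiency: 0.17 × 0.08 × 0.07 × 0.09 = 0.00008568
Diatoms energy = 45 / 0.00008568 = 525210 J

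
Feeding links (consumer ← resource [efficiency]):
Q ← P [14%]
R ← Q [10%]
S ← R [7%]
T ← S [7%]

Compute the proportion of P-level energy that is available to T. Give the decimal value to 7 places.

0.0000686

Product of link efficiencies: 0.14 × 0.1 × 0.07 × 0.07 = 0.0000686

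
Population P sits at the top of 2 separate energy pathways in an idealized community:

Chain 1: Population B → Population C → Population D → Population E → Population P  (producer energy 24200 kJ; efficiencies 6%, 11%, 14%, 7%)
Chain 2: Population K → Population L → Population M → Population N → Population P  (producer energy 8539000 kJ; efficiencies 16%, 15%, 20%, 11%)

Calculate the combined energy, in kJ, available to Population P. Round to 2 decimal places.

Chain 1: 24200 × 0.06 × 0.11 × 0.14 × 0.07 = 1.565256 kJ
Chain 2: 8539000 × 0.16 × 0.15 × 0.2 × 0.11 = 4508.592 kJ
Total at Population P: 1.565256 + 4508.592 = 4510.157256 kJ

4510.16 kJ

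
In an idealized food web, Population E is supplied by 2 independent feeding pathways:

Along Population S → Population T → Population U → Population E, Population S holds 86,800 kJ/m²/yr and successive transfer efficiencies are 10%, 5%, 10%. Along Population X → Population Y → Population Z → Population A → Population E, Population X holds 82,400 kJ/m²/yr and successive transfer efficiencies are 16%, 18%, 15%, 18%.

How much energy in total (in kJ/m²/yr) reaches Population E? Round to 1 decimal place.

107.5 kJ/m²/yr

Via Population S: 86800 × 0.1 × 0.05 × 0.1 = 43.4 kJ/m²/yr
Via Population X: 82400 × 0.16 × 0.18 × 0.15 × 0.18 = 64.07424 kJ/m²/yr
Total at Population E: 43.4 + 64.07424 = 107.47424 kJ/m²/yr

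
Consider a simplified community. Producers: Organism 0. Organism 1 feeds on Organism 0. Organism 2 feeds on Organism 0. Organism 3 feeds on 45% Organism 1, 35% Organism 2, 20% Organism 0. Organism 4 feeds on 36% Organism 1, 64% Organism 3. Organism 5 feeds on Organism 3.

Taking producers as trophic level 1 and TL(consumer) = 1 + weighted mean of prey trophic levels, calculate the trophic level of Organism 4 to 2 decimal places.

Organism 1: 1 + 1 = 2
Organism 2: 1 + 1 = 2
Organism 3: 1 + (0.45×2 + 0.35×2 + 0.2×1) = 2.8
Organism 4: 1 + (0.36×2 + 0.64×2.8) = 3.512
Organism 5: 1 + 2.8 = 3.8

3.51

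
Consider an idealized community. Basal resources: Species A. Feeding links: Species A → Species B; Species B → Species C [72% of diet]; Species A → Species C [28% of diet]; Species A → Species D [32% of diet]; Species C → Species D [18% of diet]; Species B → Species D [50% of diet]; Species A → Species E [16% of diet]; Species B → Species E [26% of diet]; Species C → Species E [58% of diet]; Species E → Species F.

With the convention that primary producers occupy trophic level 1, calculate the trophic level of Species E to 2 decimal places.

Species B: 1 + 1 = 2
Species C: 1 + (0.72×2 + 0.28×1) = 2.72
Species D: 1 + (0.32×1 + 0.18×2.72 + 0.5×2) = 2.8096
Species E: 1 + (0.16×1 + 0.26×2 + 0.58×2.72) = 3.2576
Species F: 1 + 3.2576 = 4.2576

3.26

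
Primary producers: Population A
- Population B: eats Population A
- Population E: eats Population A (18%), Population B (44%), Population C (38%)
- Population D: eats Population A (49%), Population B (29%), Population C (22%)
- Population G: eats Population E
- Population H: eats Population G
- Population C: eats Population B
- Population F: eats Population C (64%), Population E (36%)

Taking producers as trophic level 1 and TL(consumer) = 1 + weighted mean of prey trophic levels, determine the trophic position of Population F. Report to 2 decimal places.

Population B: 1 + 1 = 2
Population C: 1 + 2 = 3
Population D: 1 + (0.49×1 + 0.29×2 + 0.22×3) = 2.73
Population E: 1 + (0.18×1 + 0.44×2 + 0.38×3) = 3.2
Population F: 1 + (0.64×3 + 0.36×3.2) = 4.072
Population G: 1 + 3.2 = 4.2
Population H: 1 + 4.2 = 5.2

4.07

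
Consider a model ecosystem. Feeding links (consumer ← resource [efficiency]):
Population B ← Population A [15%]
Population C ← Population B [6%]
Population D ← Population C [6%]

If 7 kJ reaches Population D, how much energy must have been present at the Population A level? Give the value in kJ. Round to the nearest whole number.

12963 kJ

Cumulative transfer efficiency: 0.15 × 0.06 × 0.06 = 0.00054
Population A energy = 7 / 0.00054 = 12963 kJ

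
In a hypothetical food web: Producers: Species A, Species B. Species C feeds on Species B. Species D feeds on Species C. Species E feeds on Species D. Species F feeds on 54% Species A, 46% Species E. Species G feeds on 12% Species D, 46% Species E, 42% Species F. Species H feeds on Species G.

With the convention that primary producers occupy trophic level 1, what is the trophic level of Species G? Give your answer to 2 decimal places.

Species C: 1 + 1 = 2
Species D: 1 + 2 = 3
Species E: 1 + 3 = 4
Species F: 1 + (0.54×1 + 0.46×4) = 3.38
Species G: 1 + (0.12×3 + 0.46×4 + 0.42×3.38) = 4.6196
Species H: 1 + 4.6196 = 5.6196

4.62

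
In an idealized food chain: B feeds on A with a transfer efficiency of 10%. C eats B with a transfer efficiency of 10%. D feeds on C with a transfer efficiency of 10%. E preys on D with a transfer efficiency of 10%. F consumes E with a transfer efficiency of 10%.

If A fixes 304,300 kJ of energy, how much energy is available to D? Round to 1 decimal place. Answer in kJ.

B: 304300 × 0.1 = 30430 kJ
C: 30430 × 0.1 = 3043 kJ
D: 3043 × 0.1 = 304.3 kJ

304.3 kJ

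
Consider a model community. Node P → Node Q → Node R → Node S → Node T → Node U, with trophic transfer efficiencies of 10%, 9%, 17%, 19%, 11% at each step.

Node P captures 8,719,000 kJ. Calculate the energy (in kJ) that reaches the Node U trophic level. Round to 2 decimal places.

Node Q: 8719000 × 0.1 = 871900 kJ
Node R: 871900 × 0.09 = 78471 kJ
Node S: 78471 × 0.17 = 13340.07 kJ
Node T: 13340.07 × 0.19 = 2534.6133 kJ
Node U: 2534.6133 × 0.11 = 278.807463 kJ

278.81 kJ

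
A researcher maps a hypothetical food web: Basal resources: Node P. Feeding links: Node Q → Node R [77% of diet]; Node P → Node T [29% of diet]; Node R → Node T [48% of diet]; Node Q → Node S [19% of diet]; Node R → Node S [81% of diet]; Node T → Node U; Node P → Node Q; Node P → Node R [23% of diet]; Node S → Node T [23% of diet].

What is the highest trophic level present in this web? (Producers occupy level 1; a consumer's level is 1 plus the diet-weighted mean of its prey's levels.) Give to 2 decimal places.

Node Q: 1 + 1 = 2
Node R: 1 + (0.23×1 + 0.77×2) = 2.77
Node S: 1 + (0.81×2.77 + 0.19×2) = 3.6237
Node T: 1 + (0.48×2.77 + 0.23×3.6237 + 0.29×1) = 3.453051
Node U: 1 + 3.453051 = 4.453051

4.45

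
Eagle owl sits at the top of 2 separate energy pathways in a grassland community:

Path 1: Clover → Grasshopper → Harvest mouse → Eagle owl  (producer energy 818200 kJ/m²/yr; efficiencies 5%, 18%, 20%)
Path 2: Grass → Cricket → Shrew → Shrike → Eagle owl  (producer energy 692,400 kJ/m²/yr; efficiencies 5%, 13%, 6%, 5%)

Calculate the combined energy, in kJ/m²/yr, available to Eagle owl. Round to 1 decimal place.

1486.3 kJ/m²/yr

Path 1: 818200 × 0.05 × 0.18 × 0.2 = 1472.76 kJ/m²/yr
Path 2: 692400 × 0.05 × 0.13 × 0.06 × 0.05 = 13.5018 kJ/m²/yr
Total at Eagle owl: 1472.76 + 13.5018 = 1486.2618 kJ/m²/yr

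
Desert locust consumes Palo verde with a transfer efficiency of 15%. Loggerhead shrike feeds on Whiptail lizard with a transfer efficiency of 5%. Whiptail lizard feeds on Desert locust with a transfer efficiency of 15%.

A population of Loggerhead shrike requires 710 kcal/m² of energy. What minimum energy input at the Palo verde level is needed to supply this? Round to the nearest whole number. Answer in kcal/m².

Cumulative transfer efficiency: 0.15 × 0.15 × 0.05 = 0.001125
Palo verde energy = 710 / 0.001125 = 631111 kcal/m²

631111 kcal/m²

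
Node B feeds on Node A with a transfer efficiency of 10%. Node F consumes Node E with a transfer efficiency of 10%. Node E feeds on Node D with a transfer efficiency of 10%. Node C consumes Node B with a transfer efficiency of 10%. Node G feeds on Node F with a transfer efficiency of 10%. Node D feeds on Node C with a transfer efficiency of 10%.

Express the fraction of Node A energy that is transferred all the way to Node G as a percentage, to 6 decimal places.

Product of link efficiencies: 0.1 × 0.1 × 0.1 × 0.1 × 0.1 × 0.1 = 0.000001
As a percentage: 0.000001 × 100 = 0.000100%

0.000100%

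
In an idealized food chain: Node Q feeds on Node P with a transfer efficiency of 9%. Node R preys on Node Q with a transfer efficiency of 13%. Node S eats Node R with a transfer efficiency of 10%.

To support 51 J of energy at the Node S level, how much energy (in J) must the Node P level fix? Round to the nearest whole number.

Cumulative transfer efficiency: 0.09 × 0.13 × 0.1 = 0.00117
Node P energy = 51 / 0.00117 = 43590 J

43590 J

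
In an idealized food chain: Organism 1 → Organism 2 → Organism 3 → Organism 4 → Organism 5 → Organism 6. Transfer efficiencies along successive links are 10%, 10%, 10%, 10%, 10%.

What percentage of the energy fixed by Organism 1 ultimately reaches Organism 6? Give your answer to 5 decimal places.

Product of link efficiencies: 0.1 × 0.1 × 0.1 × 0.1 × 0.1 = 0.00001
As a percentage: 0.00001 × 100 = 0.00100%

0.00100%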